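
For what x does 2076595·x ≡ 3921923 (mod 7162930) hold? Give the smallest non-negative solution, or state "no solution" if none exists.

gcd(2076595, 7162930):
7162930 = 3*2076595 + 933145
2076595 = 2*933145 + 210305
933145 = 4*210305 + 91925
210305 = 2*91925 + 26455
91925 = 3*26455 + 12560
26455 = 2*12560 + 1335
12560 = 9*1335 + 545
1335 = 2*545 + 245
545 = 2*245 + 55
245 = 4*55 + 25
55 = 2*25 + 5
25 = 5*5 + 0
gcd = 5, but 5 ∤ 3921923, so the congruence has no solution.

no solution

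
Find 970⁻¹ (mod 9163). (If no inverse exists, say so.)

4846

gcd(9163, 970) by repeated division:
9163 = 9×970 + 433
970 = 2×433 + 104
433 = 4×104 + 17
104 = 6×17 + 2
17 = 8×2 + 1
2 = 2×1 + 0
The gcd is 1. Working backward:
1 = 17 − 8·2
1 = −8·104 + 49·17
1 = 49·433 − 204·104
1 = −204·970 + 457·433
1 = 457·9163 − 4317·970
Thus 970·(-4317) ≡ 1 (mod 9163); reducing, -4317 mod 9163 = 4846.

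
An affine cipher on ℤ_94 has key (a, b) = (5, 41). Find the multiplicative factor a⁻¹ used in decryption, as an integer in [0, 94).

19

Extended Euclidean algorithm:
94 = 18*5 + 4
5 = 1*4 + 1
4 = 4*1 + 0
gcd = 1, so the inverse exists. Back-substitute:
1 = 5 − 4
1 = −94 + 19·5
So 5·19 ≡ 1 (mod 94).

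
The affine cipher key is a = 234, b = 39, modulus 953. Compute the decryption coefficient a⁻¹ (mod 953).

Extended Euclidean algorithm:
953 = 4*234 + 17
234 = 13*17 + 13
17 = 1*13 + 4
13 = 3*4 + 1
4 = 4*1 + 0
The gcd is 1. Working backward:
1 = 13 − 3·4
1 = −3·17 + 4·13
1 = 4·234 − 55·17
1 = −55·953 + 224·234
So 234·224 ≡ 1 (mod 953).

224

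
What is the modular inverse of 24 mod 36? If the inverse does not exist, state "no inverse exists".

no inverse exists

Compute gcd(24, 36):
36 = 1*24 + 12
24 = 2*12 + 0
gcd(24, 36) = 12 ≠ 1, so 24 has no multiplicative inverse modulo 36.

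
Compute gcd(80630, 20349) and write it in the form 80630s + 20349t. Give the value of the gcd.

Repeated division:
80630 = 3·20349 + 19583
20349 = 1·19583 + 766
19583 = 25·766 + 433
766 = 1·433 + 333
433 = 1·333 + 100
333 = 3·100 + 33
100 = 3·33 + 1
33 = 33·1 + 0
gcd(80630, 20349) = 1.
Express as a combination:
1 = 100 − 3·33
1 = −3·333 + 10·100
1 = 10·433 − 13·333
1 = −13·766 + 23·433
1 = 23·19583 − 588·766
1 = −588·20349 + 611·19583
1 = 611·80630 − 2421·20349
So 1 = (611)·80630 + (-2421)·20349.

1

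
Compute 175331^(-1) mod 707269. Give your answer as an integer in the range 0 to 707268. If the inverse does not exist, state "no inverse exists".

Apply the Euclidean algorithm to 707269 and 175331:
707269 = 4·175331 + 5945
175331 = 29·5945 + 2926
5945 = 2·2926 + 93
2926 = 31·93 + 43
93 = 2·43 + 7
43 = 6·7 + 1
7 = 7·1 + 0
The gcd is 1. Working backward:
1 = 43 − 6·7
1 = −6·93 + 13·43
1 = 13·2926 − 409·93
1 = −409·5945 + 831·2926
1 = 831·175331 − 24508·5945
1 = −24508·707269 + 98863·175331
So 175331·98863 ≡ 1 (mod 707269).

98863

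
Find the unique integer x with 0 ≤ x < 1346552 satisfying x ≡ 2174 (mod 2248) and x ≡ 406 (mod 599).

Write x = 2174 + 2248·k. Then 2248·k ≡ 406 − 2174 ≡ 29 (mod 599).
Need 2248⁻¹ mod 599. Extended Euclid on (599, 451):
599 = 1×451 + 148
451 = 3×148 + 7
148 = 21×7 + 1
7 = 7×1 + 0
Back-substitute:
1 = 148 − 21·7
1 = −21·451 + 64·148
1 = 64·599 − 85·451
2248⁻¹ ≡ 514 (mod 599), so k ≡ 514·29 ≡ 530 (mod 599).
x = 2174 + 2248·530 = 1193614.

1193614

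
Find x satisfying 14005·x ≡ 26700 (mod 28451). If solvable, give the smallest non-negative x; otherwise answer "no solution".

266

First find gcd(14005, 28451):
28451 = 2×14005 + 441
14005 = 31×441 + 334
441 = 1×334 + 107
334 = 3×107 + 13
107 = 8×13 + 3
13 = 4×3 + 1
3 = 3×1 + 0
gcd = 1, so a unique solution mod 28451 exists.
Back-substitute for the Bézout coefficients:
1 = 13 − 4·3
1 = −4·107 + 33·13
1 = 33·334 − 103·107
1 = −103·441 + 136·334
1 = 136·14005 − 4319·441
1 = −4319·28451 + 8774·14005
So 14005·(8774) ≡ 1 (mod 28451), giving 14005⁻¹ ≡ 8774.
x ≡ 14005⁻¹·26700 ≡ 8774·26700 ≡ 266 (mod 28451).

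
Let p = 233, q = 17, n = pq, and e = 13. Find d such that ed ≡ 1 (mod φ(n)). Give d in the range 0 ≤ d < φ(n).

φ(n) = (p−1)(q−1) = 232·16 = 3712.
Need d with 13·d ≡ 1 (mod 3712). Apply the extended Euclidean algorithm:
3712 = 285·13 + 7
13 = 1·7 + 6
7 = 1·6 + 1
6 = 6·1 + 0
Back-substitute:
1 = 7 − 6
1 = −13 + 2·7
1 = 2·3712 − 571·13
So 13·(-571) ≡ 1 (mod 3712), hence d ≡ -571 ≡ 3141 (mod 3712).

3141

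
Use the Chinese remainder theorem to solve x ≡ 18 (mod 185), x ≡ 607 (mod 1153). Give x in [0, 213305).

193158

Write x = 18 + 185·k. Then 185·k ≡ 607 − 18 ≡ 589 (mod 1153).
Need 185⁻¹ mod 1153. Extended Euclid on (1153, 185):
1153 = 6·185 + 43
185 = 4·43 + 13
43 = 3·13 + 4
13 = 3·4 + 1
4 = 4·1 + 0
Back-substitute:
1 = 13 − 3·4
1 = −3·43 + 10·13
1 = 10·185 − 43·43
1 = −43·1153 + 268·185
185⁻¹ ≡ 268 (mod 1153), so k ≡ 268·589 ≡ 1044 (mod 1153).
x = 18 + 185·1044 = 193158.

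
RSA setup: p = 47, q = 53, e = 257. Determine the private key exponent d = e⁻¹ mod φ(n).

φ(n) = (p−1)(q−1) = 46·52 = 2392.
Need d with 257·d ≡ 1 (mod 2392). Apply the extended Euclidean algorithm:
2392 = 9*257 + 79
257 = 3*79 + 20
79 = 3*20 + 19
20 = 1*19 + 1
19 = 19*1 + 0
Back-substitute:
1 = 20 − 19
1 = −79 + 4·20
1 = 4·257 − 13·79
1 = −13·2392 + 121·257
So 257·121 ≡ 1 (mod 2392), hence d = 121.

121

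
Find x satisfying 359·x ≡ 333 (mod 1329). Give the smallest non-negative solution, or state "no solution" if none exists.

First find gcd(359, 1329):
1329 = 3·359 + 252
359 = 1·252 + 107
252 = 2·107 + 38
107 = 2·38 + 31
38 = 1·31 + 7
31 = 4·7 + 3
7 = 2·3 + 1
3 = 3·1 + 0
gcd = 1, so a unique solution mod 1329 exists.
Back-substitute for the Bézout coefficients:
1 = 7 − 2·3
1 = −2·31 + 9·7
1 = 9·38 − 11·31
1 = −11·107 + 31·38
1 = 31·252 − 73·107
1 = −73·359 + 104·252
1 = 104·1329 − 385·359
So 359·(-385) ≡ 1 (mod 1329), giving 359⁻¹ ≡ 944.
x ≡ 359⁻¹·333 ≡ 944·333 ≡ 708 (mod 1329).

708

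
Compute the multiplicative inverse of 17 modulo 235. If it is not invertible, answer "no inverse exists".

Apply the Euclidean algorithm to 235 and 17:
235 = 13×17 + 14
17 = 1×14 + 3
14 = 4×3 + 2
3 = 1×2 + 1
2 = 2×1 + 0
The gcd is 1. Working backward:
1 = 3 − 2
1 = −14 + 5·3
1 = 5·17 − 6·14
1 = −6·235 + 83·17
So 17·83 ≡ 1 (mod 235).

83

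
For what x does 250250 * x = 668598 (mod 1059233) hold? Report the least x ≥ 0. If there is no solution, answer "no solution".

124207

First find gcd(250250, 1059233):
1059233 = 4·250250 + 58233
250250 = 4·58233 + 17318
58233 = 3·17318 + 6279
17318 = 2·6279 + 4760
6279 = 1·4760 + 1519
4760 = 3·1519 + 203
1519 = 7·203 + 98
203 = 2·98 + 7
98 = 14·7 + 0
gcd = 7 and 7 | 668598, so solutions exist. Divide through by 7: 35750x ≡ 95514 (mod 151319).
Now find 35750⁻¹ mod 151319:
151319 = 4*35750 + 8319
35750 = 4*8319 + 2474
8319 = 3*2474 + 897
2474 = 2*897 + 680
897 = 1*680 + 217
680 = 3*217 + 29
217 = 7*29 + 14
29 = 2*14 + 1
14 = 14*1 + 0
Back-substitute:
1 = 29 − 2·14
1 = −2·217 + 15·29
1 = 15·680 − 47·217
1 = −47·897 + 62·680
1 = 62·2474 − 171·897
1 = −171·8319 + 575·2474
1 = 575·35750 − 2471·8319
1 = −2471·151319 + 10459·35750
So 35750⁻¹ ≡ 10459 (mod 151319).
Then x ≡ 10459·95514 ≡ 124207 (mod 151319); the smallest non-negative solution is x = 124207.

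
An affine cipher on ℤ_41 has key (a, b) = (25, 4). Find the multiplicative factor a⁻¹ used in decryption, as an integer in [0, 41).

Apply the Euclidean algorithm to 41 and 25:
41 = 1×25 + 16
25 = 1×16 + 9
16 = 1×9 + 7
9 = 1×7 + 2
7 = 3×2 + 1
2 = 2×1 + 0
Since gcd(25, 41) = 1, back-substitute to write 1 as a combination:
1 = 7 − 3·2
1 = −3·9 + 4·7
1 = 4·16 − 7·9
1 = −7·25 + 11·16
1 = 11·41 − 18·25
So 25·(-18) ≡ 1 (mod 41), and -18 ≡ 23 (mod 41).

23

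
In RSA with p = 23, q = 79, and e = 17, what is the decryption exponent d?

101

φ(n) = (p−1)(q−1) = 22·78 = 1716.
Need d with 17·d ≡ 1 (mod 1716). Apply the extended Euclidean algorithm:
1716 = 100·17 + 16
17 = 1·16 + 1
16 = 16·1 + 0
Back-substitute:
1 = 17 − 16
1 = −1716 + 101·17
So 17·101 ≡ 1 (mod 1716), hence d = 101.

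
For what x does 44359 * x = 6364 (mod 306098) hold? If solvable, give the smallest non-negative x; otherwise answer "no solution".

First find gcd(44359, 306098):
306098 = 6×44359 + 39944
44359 = 1×39944 + 4415
39944 = 9×4415 + 209
4415 = 21×209 + 26
209 = 8×26 + 1
26 = 26×1 + 0
gcd = 1, so a unique solution mod 306098 exists.
Back-substitute for the Bézout coefficients:
1 = 209 − 8·26
1 = −8·4415 + 169·209
1 = 169·39944 − 1529·4415
1 = −1529·44359 + 1698·39944
1 = 1698·306098 − 11717·44359
So 44359·(-11717) ≡ 1 (mod 306098), giving 44359⁻¹ ≡ 294381.
x ≡ 44359⁻¹·6364 ≡ 294381·6364 ≡ 120924 (mod 306098).

120924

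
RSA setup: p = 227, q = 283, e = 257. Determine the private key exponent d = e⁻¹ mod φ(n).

47861

φ(n) = (p−1)(q−1) = 226·282 = 63732.
Need d with 257·d ≡ 1 (mod 63732). Apply the extended Euclidean algorithm:
63732 = 247×257 + 253
257 = 1×253 + 4
253 = 63×4 + 1
4 = 4×1 + 0
Back-substitute:
1 = 253 − 63·4
1 = −63·257 + 64·253
1 = 64·63732 − 15871·257
So 257·(-15871) ≡ 1 (mod 63732), hence d ≡ -15871 ≡ 47861 (mod 63732).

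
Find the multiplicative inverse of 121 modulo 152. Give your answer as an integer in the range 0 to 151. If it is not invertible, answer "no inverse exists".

49

Run Euclid on (152, 121):
152 = 1·121 + 31
121 = 3·31 + 28
31 = 1·28 + 3
28 = 9·3 + 1
3 = 3·1 + 0
Since gcd(121, 152) = 1, back-substitute to write 1 as a combination:
1 = 28 − 9·3
1 = −9·31 + 10·28
1 = 10·121 − 39·31
1 = −39·152 + 49·121
So 121·49 ≡ 1 (mod 152).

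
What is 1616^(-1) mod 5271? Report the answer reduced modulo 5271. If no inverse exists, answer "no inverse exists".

Apply the Euclidean algorithm to 5271 and 1616:
5271 = 3·1616 + 423
1616 = 3·423 + 347
423 = 1·347 + 76
347 = 4·76 + 43
76 = 1·43 + 33
43 = 1·33 + 10
33 = 3·10 + 3
10 = 3·3 + 1
3 = 3·1 + 0
gcd = 1, so the inverse exists. Back-substitute:
1 = 10 − 3·3
1 = −3·33 + 10·10
1 = 10·43 − 13·33
1 = −13·76 + 23·43
1 = 23·347 − 105·76
1 = −105·423 + 128·347
1 = 128·1616 − 489·423
1 = −489·5271 + 1595·1616
So 1616·1595 ≡ 1 (mod 5271).

1595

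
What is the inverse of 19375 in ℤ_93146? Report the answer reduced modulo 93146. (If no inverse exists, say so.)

63671

gcd(93146, 19375) by repeated division:
93146 = 4×19375 + 15646
19375 = 1×15646 + 3729
15646 = 4×3729 + 730
3729 = 5×730 + 79
730 = 9×79 + 19
79 = 4×19 + 3
19 = 6×3 + 1
3 = 3×1 + 0
Since gcd(19375, 93146) = 1, back-substitute to write 1 as a combination:
1 = 19 − 6·3
1 = −6·79 + 25·19
1 = 25·730 − 231·79
1 = −231·3729 + 1180·730
1 = 1180·15646 − 4951·3729
1 = −4951·19375 + 6131·15646
1 = 6131·93146 − 29475·19375
Thus 19375·(-29475) ≡ 1 (mod 93146); reducing, -29475 mod 93146 = 63671.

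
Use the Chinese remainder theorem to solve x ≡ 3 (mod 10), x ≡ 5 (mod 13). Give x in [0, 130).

Write x = 3 + 10·k. Then 10·k ≡ 5 − 3 ≡ 2 (mod 13).
Need 10⁻¹ mod 13. Extended Euclid on (13, 10):
13 = 1*10 + 3
10 = 3*3 + 1
3 = 3*1 + 0
Back-substitute:
1 = 10 − 3·3
1 = −3·13 + 4·10
10⁻¹ ≡ 4 (mod 13), so k ≡ 4·2 ≡ 8 (mod 13).
x = 3 + 10·8 = 83.

83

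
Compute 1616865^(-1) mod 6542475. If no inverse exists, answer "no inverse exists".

no inverse exists

Euclidean algorithm on 6542475, 1616865:
6542475 = 4×1616865 + 75015
1616865 = 21×75015 + 41550
75015 = 1×41550 + 33465
41550 = 1×33465 + 8085
33465 = 4×8085 + 1125
8085 = 7×1125 + 210
1125 = 5×210 + 75
210 = 2×75 + 60
75 = 1×60 + 15
60 = 4×15 + 0
The gcd is 15, not 1, hence no inverse exists.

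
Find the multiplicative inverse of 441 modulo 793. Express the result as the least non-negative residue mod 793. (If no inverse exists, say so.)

Extended Euclidean algorithm:
793 = 1*441 + 352
441 = 1*352 + 89
352 = 3*89 + 85
89 = 1*85 + 4
85 = 21*4 + 1
4 = 4*1 + 0
Since gcd(441, 793) = 1, back-substitute to write 1 as a combination:
1 = 85 − 21·4
1 = −21·89 + 22·85
1 = 22·352 − 87·89
1 = −87·441 + 109·352
1 = 109·793 − 196·441
Hence 441⁻¹ ≡ -196 ≡ 597 (mod 793).

597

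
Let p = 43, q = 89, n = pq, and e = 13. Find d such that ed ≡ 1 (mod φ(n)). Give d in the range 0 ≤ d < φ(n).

φ(n) = (p−1)(q−1) = 42·88 = 3696.
Need d with 13·d ≡ 1 (mod 3696). Apply the extended Euclidean algorithm:
3696 = 284·13 + 4
13 = 3·4 + 1
4 = 4·1 + 0
Back-substitute:
1 = 13 − 3·4
1 = −3·3696 + 853·13
So 13·853 ≡ 1 (mod 3696), hence d = 853.

853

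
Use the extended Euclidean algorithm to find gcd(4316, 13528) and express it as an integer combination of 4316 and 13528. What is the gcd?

Repeated division:
13528 = 3*4316 + 580
4316 = 7*580 + 256
580 = 2*256 + 68
256 = 3*68 + 52
68 = 1*52 + 16
52 = 3*16 + 4
16 = 4*4 + 0
gcd(4316, 13528) = 4.
Back-substituting:
4 = 52 − 3·16
4 = −3·68 + 4·52
4 = 4·256 − 15·68
4 = −15·580 + 34·256
4 = 34·4316 − 253·580
4 = −253·13528 + 793·4316
So 4 = (-253)·13528 + (793)·4316.

4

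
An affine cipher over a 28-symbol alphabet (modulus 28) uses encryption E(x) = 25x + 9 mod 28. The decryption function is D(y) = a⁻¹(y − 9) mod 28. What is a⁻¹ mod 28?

9

Apply the Euclidean algorithm to 28 and 25:
28 = 1·25 + 3
25 = 8·3 + 1
3 = 3·1 + 0
The gcd is 1. Working backward:
1 = 25 − 8·3
1 = −8·28 + 9·25
So 25·9 ≡ 1 (mod 28).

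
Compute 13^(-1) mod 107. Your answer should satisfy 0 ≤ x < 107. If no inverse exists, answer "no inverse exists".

33

Apply the Euclidean algorithm to 107 and 13:
107 = 8×13 + 3
13 = 4×3 + 1
3 = 3×1 + 0
Since gcd(13, 107) = 1, back-substitute to write 1 as a combination:
1 = 13 − 4·3
1 = −4·107 + 33·13
So 13·33 ≡ 1 (mod 107).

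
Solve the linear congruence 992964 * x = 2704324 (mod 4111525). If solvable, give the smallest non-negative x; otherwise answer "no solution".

671866

First find gcd(992964, 4111525):
4111525 = 4×992964 + 139669
992964 = 7×139669 + 15281
139669 = 9×15281 + 2140
15281 = 7×2140 + 301
2140 = 7×301 + 33
301 = 9×33 + 4
33 = 8×4 + 1
4 = 4×1 + 0
gcd = 1, so a unique solution mod 4111525 exists.
Back-substitute for the Bézout coefficients:
1 = 33 − 8·4
1 = −8·301 + 73·33
1 = 73·2140 − 519·301
1 = −519·15281 + 3706·2140
1 = 3706·139669 − 33873·15281
1 = −33873·992964 + 240817·139669
1 = 240817·4111525 − 997141·992964
So 992964·(-997141) ≡ 1 (mod 4111525), giving 992964⁻¹ ≡ 3114384.
x ≡ 992964⁻¹·2704324 ≡ 3114384·2704324 ≡ 671866 (mod 4111525).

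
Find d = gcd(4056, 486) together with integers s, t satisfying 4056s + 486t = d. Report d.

Euclidean algorithm:
4056 = 8×486 + 168
486 = 2×168 + 150
168 = 1×150 + 18
150 = 8×18 + 6
18 = 3×6 + 0
gcd(4056, 486) = 6.
Back-substituting:
6 = 150 − 8·18
6 = −8·168 + 9·150
6 = 9·486 − 26·168
6 = −26·4056 + 217·486
So 6 = (-26)·4056 + (217)·486.

6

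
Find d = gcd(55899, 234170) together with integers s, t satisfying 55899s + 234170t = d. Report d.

1

Apply Euclid's algorithm to 234170 and 55899:
234170 = 4×55899 + 10574
55899 = 5×10574 + 3029
10574 = 3×3029 + 1487
3029 = 2×1487 + 55
1487 = 27×55 + 2
55 = 27×2 + 1
2 = 2×1 + 0
gcd(55899, 234170) = 1.
Express as a combination:
1 = 55 − 27·2
1 = −27·1487 + 730·55
1 = 730·3029 − 1487·1487
1 = −1487·10574 + 5191·3029
1 = 5191·55899 − 27442·10574
1 = −27442·234170 + 114959·55899
So 1 = (-27442)·234170 + (114959)·55899.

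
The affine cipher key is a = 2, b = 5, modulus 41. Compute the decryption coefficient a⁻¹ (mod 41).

Apply the Euclidean algorithm to 41 and 2:
41 = 20·2 + 1
2 = 2·1 + 0
Since gcd(2, 41) = 1, back-substitute to write 1 as a combination:
1 = 41 − 20·2
Thus 2·(-20) ≡ 1 (mod 41); reducing, -20 mod 41 = 21.

21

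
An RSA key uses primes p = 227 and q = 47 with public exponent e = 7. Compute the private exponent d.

8911

φ(n) = (p−1)(q−1) = 226·46 = 10396.
Need d with 7·d ≡ 1 (mod 10396). Apply the extended Euclidean algorithm:
10396 = 1485·7 + 1
7 = 7·1 + 0
Back-substitute:
1 = 10396 − 1485·7
So 7·(-1485) ≡ 1 (mod 10396), hence d ≡ -1485 ≡ 8911 (mod 10396).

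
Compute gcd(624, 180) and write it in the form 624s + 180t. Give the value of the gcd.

Apply Euclid's algorithm to 624 and 180:
624 = 3·180 + 84
180 = 2·84 + 12
84 = 7·12 + 0
gcd(624, 180) = 12.
Express as a combination:
12 = 180 − 2·84
12 = −2·624 + 7·180
So 12 = (-2)·624 + (7)·180.

12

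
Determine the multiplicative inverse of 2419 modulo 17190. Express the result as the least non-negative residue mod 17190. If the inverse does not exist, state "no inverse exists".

11839

Apply the Euclidean algorithm to 17190 and 2419:
17190 = 7*2419 + 257
2419 = 9*257 + 106
257 = 2*106 + 45
106 = 2*45 + 16
45 = 2*16 + 13
16 = 1*13 + 3
13 = 4*3 + 1
3 = 3*1 + 0
gcd = 1, so the inverse exists. Back-substitute:
1 = 13 − 4·3
1 = −4·16 + 5·13
1 = 5·45 − 14·16
1 = −14·106 + 33·45
1 = 33·257 − 80·106
1 = −80·2419 + 753·257
1 = 753·17190 − 5351·2419
Thus 2419·(-5351) ≡ 1 (mod 17190); reducing, -5351 mod 17190 = 11839.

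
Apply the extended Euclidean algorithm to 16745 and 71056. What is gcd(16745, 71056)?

Repeated division:
71056 = 4×16745 + 4076
16745 = 4×4076 + 441
4076 = 9×441 + 107
441 = 4×107 + 13
107 = 8×13 + 3
13 = 4×3 + 1
3 = 3×1 + 0
gcd(16745, 71056) = 1.
Back-substituting:
1 = 13 − 4·3
1 = −4·107 + 33·13
1 = 33·441 − 136·107
1 = −136·4076 + 1257·441
1 = 1257·16745 − 5164·4076
1 = −5164·71056 + 21913·16745
So 1 = (-5164)·71056 + (21913)·16745.

1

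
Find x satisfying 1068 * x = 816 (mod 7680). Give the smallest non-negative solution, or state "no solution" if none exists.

First find gcd(1068, 7680):
7680 = 7*1068 + 204
1068 = 5*204 + 48
204 = 4*48 + 12
48 = 4*12 + 0
gcd = 12 and 12 | 816, so solutions exist. Divide through by 12: 89x ≡ 68 (mod 640).
Now find 89⁻¹ mod 640:
640 = 7·89 + 17
89 = 5·17 + 4
17 = 4·4 + 1
4 = 4·1 + 0
Back-substitute:
1 = 17 − 4·4
1 = −4·89 + 21·17
1 = 21·640 − 151·89
So 89·(-151) ≡ 1 (mod 640), i.e. 89⁻¹ ≡ 489.
Then x ≡ 489·68 ≡ 612 (mod 640); the smallest non-negative solution is x = 612.

612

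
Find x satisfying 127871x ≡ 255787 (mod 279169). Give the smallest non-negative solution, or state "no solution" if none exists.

First find gcd(127871, 279169):
279169 = 2*127871 + 23427
127871 = 5*23427 + 10736
23427 = 2*10736 + 1955
10736 = 5*1955 + 961
1955 = 2*961 + 33
961 = 29*33 + 4
33 = 8*4 + 1
4 = 4*1 + 0
gcd = 1, so a unique solution mod 279169 exists.
Back-substitute for the Bézout coefficients:
1 = 33 − 8·4
1 = −8·961 + 233·33
1 = 233·1955 − 474·961
1 = −474·10736 + 2603·1955
1 = 2603·23427 − 5680·10736
1 = −5680·127871 + 31003·23427
1 = 31003·279169 − 67686·127871
So 127871·(-67686) ≡ 1 (mod 279169), giving 127871⁻¹ ≡ 211483.
x ≡ 127871⁻¹·255787 ≡ 211483·255787 ≡ 24991 (mod 279169).

24991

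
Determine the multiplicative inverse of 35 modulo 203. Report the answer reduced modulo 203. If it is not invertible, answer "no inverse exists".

no inverse exists

Compute gcd(35, 203):
203 = 5·35 + 28
35 = 1·28 + 7
28 = 4·7 + 0
Since gcd = 7 > 1, 35 is not a unit mod 203.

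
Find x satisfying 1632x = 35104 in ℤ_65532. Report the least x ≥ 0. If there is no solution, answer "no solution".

gcd(1632, 65532):
65532 = 40·1632 + 252
1632 = 6·252 + 120
252 = 2·120 + 12
120 = 10·12 + 0
gcd = 12, but 12 ∤ 35104, so the congruence has no solution.

no solution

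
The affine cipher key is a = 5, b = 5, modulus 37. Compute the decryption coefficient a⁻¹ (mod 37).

gcd(37, 5) by repeated division:
37 = 7*5 + 2
5 = 2*2 + 1
2 = 2*1 + 0
Since gcd(5, 37) = 1, back-substitute to write 1 as a combination:
1 = 5 − 2·2
1 = −2·37 + 15·5
So 5·15 ≡ 1 (mod 37).

15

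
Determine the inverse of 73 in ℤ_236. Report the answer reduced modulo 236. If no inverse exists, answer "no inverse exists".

97

Run Euclid on (236, 73):
236 = 3*73 + 17
73 = 4*17 + 5
17 = 3*5 + 2
5 = 2*2 + 1
2 = 2*1 + 0
gcd = 1, so the inverse exists. Back-substitute:
1 = 5 − 2·2
1 = −2·17 + 7·5
1 = 7·73 − 30·17
1 = −30·236 + 97·73
So 73·97 ≡ 1 (mod 236).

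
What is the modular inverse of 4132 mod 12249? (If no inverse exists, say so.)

gcd(12249, 4132) by repeated division:
12249 = 2·4132 + 3985
4132 = 1·3985 + 147
3985 = 27·147 + 16
147 = 9·16 + 3
16 = 5·3 + 1
3 = 3·1 + 0
The gcd is 1. Working backward:
1 = 16 − 5·3
1 = −5·147 + 46·16
1 = 46·3985 − 1247·147
1 = −1247·4132 + 1293·3985
1 = 1293·12249 − 3833·4132
Hence 4132⁻¹ ≡ -3833 ≡ 8416 (mod 12249).

8416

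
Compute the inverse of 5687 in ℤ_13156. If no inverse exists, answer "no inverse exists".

Euclidean algorithm on 13156, 5687:
13156 = 2×5687 + 1782
5687 = 3×1782 + 341
1782 = 5×341 + 77
341 = 4×77 + 33
77 = 2×33 + 11
33 = 3×11 + 0
Since gcd = 11 > 1, 5687 is not a unit mod 13156.

no inverse exists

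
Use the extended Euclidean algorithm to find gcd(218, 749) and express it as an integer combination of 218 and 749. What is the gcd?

1

Apply Euclid's algorithm to 749 and 218:
749 = 3*218 + 95
218 = 2*95 + 28
95 = 3*28 + 11
28 = 2*11 + 6
11 = 1*6 + 5
6 = 1*5 + 1
5 = 5*1 + 0
gcd(218, 749) = 1.
Express as a combination:
1 = 6 − 5
1 = −11 + 2·6
1 = 2·28 − 5·11
1 = −5·95 + 17·28
1 = 17·218 − 39·95
1 = −39·749 + 134·218
So 1 = (-39)·749 + (134)·218.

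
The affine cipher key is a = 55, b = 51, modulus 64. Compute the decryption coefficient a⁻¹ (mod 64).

gcd(64, 55) by repeated division:
64 = 1·55 + 9
55 = 6·9 + 1
9 = 9·1 + 0
gcd = 1, so the inverse exists. Back-substitute:
1 = 55 − 6·9
1 = −6·64 + 7·55
So 55·7 ≡ 1 (mod 64).

7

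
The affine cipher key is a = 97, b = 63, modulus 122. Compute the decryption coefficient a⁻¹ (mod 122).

gcd(122, 97) by repeated division:
122 = 1·97 + 25
97 = 3·25 + 22
25 = 1·22 + 3
22 = 7·3 + 1
3 = 3·1 + 0
The gcd is 1. Working backward:
1 = 22 − 7·3
1 = −7·25 + 8·22
1 = 8·97 − 31·25
1 = −31·122 + 39·97
So 97·39 ≡ 1 (mod 122).

39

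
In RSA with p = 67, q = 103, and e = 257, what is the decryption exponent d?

5789

φ(n) = (p−1)(q−1) = 66·102 = 6732.
Need d with 257·d ≡ 1 (mod 6732). Apply the extended Euclidean algorithm:
6732 = 26·257 + 50
257 = 5·50 + 7
50 = 7·7 + 1
7 = 7·1 + 0
Back-substitute:
1 = 50 − 7·7
1 = −7·257 + 36·50
1 = 36·6732 − 943·257
So 257·(-943) ≡ 1 (mod 6732), hence d ≡ -943 ≡ 5789 (mod 6732).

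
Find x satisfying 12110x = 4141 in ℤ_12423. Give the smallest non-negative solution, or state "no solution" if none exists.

First find gcd(12110, 12423):
12423 = 1·12110 + 313
12110 = 38·313 + 216
313 = 1·216 + 97
216 = 2·97 + 22
97 = 4·22 + 9
22 = 2·9 + 4
9 = 2·4 + 1
4 = 4·1 + 0
gcd = 1, so a unique solution mod 12423 exists.
Back-substitute for the Bézout coefficients:
1 = 9 − 2·4
1 = −2·22 + 5·9
1 = 5·97 − 22·22
1 = −22·216 + 49·97
1 = 49·313 − 71·216
1 = −71·12110 + 2747·313
1 = 2747·12423 − 2818·12110
So 12110·(-2818) ≡ 1 (mod 12423), giving 12110⁻¹ ≡ 9605.
x ≡ 12110⁻¹·4141 ≡ 9605·4141 ≡ 8282 (mod 12423).

8282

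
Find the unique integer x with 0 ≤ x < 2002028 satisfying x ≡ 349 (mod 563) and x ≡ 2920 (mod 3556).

Write x = 349 + 563·k. Then 563·k ≡ 2920 − 349 ≡ 2571 (mod 3556).
Need 563⁻¹ mod 3556. Extended Euclid on (3556, 563):
3556 = 6*563 + 178
563 = 3*178 + 29
178 = 6*29 + 4
29 = 7*4 + 1
4 = 4*1 + 0
Back-substitute:
1 = 29 − 7·4
1 = −7·178 + 43·29
1 = 43·563 − 136·178
1 = −136·3556 + 859·563
563⁻¹ ≡ 859 (mod 3556), so k ≡ 859·2571 ≡ 213 (mod 3556).
x = 349 + 563·213 = 120268.

120268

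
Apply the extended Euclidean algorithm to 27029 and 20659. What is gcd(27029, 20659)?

1

Apply Euclid's algorithm to 27029 and 20659:
27029 = 1*20659 + 6370
20659 = 3*6370 + 1549
6370 = 4*1549 + 174
1549 = 8*174 + 157
174 = 1*157 + 17
157 = 9*17 + 4
17 = 4*4 + 1
4 = 4*1 + 0
gcd(27029, 20659) = 1.
Back-substituting:
1 = 17 − 4·4
1 = −4·157 + 37·17
1 = 37·174 − 41·157
1 = −41·1549 + 365·174
1 = 365·6370 − 1501·1549
1 = −1501·20659 + 4868·6370
1 = 4868·27029 − 6369·20659
So 1 = (4868)·27029 + (-6369)·20659.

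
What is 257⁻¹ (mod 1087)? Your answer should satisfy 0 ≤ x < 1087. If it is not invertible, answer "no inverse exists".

Apply the Euclidean algorithm to 1087 and 257:
1087 = 4×257 + 59
257 = 4×59 + 21
59 = 2×21 + 17
21 = 1×17 + 4
17 = 4×4 + 1
4 = 4×1 + 0
gcd = 1, so the inverse exists. Back-substitute:
1 = 17 − 4·4
1 = −4·21 + 5·17
1 = 5·59 − 14·21
1 = −14·257 + 61·59
1 = 61·1087 − 258·257
So 257·(-258) ≡ 1 (mod 1087), and -258 ≡ 829 (mod 1087).

829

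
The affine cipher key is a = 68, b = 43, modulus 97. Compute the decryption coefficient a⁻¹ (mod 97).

10

Extended Euclidean algorithm:
97 = 1×68 + 29
68 = 2×29 + 10
29 = 2×10 + 9
10 = 1×9 + 1
9 = 9×1 + 0
gcd = 1, so the inverse exists. Back-substitute:
1 = 10 − 9
1 = −29 + 3·10
1 = 3·68 − 7·29
1 = −7·97 + 10·68
So 68·10 ≡ 1 (mod 97).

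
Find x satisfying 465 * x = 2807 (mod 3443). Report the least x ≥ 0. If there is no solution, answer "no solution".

First find gcd(465, 3443):
3443 = 7·465 + 188
465 = 2·188 + 89
188 = 2·89 + 10
89 = 8·10 + 9
10 = 1·9 + 1
9 = 9·1 + 0
gcd = 1, so a unique solution mod 3443 exists.
Back-substitute for the Bézout coefficients:
1 = 10 − 9
1 = −89 + 9·10
1 = 9·188 − 19·89
1 = −19·465 + 47·188
1 = 47·3443 − 348·465
So 465·(-348) ≡ 1 (mod 3443), giving 465⁻¹ ≡ 3095.
x ≡ 465⁻¹·2807 ≡ 3095·2807 ≡ 976 (mod 3443).

976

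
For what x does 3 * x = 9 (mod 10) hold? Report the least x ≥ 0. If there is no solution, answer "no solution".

3

First find gcd(3, 10):
10 = 3*3 + 1
3 = 3*1 + 0
gcd = 1, so a unique solution mod 10 exists.
Back-substitute for the Bézout coefficients:
1 = 10 − 3·3
So 3·(-3) ≡ 1 (mod 10), giving 3⁻¹ ≡ 7.
x ≡ 3⁻¹·9 ≡ 7·9 ≡ 3 (mod 10).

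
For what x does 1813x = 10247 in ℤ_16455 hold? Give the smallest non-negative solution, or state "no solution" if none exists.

First find gcd(1813, 16455):
16455 = 9*1813 + 138
1813 = 13*138 + 19
138 = 7*19 + 5
19 = 3*5 + 4
5 = 1*4 + 1
4 = 4*1 + 0
gcd = 1, so a unique solution mod 16455 exists.
Back-substitute for the Bézout coefficients:
1 = 5 − 4
1 = −19 + 4·5
1 = 4·138 − 29·19
1 = −29·1813 + 381·138
1 = 381·16455 − 3458·1813
So 1813·(-3458) ≡ 1 (mod 16455), giving 1813⁻¹ ≡ 12997.
x ≡ 1813⁻¹·10247 ≡ 12997·10247 ≡ 9944 (mod 16455).

9944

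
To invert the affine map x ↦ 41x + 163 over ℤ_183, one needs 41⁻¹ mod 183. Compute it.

Extended Euclidean algorithm:
183 = 4×41 + 19
41 = 2×19 + 3
19 = 6×3 + 1
3 = 3×1 + 0
Since gcd(41, 183) = 1, back-substitute to write 1 as a combination:
1 = 19 − 6·3
1 = −6·41 + 13·19
1 = 13·183 − 58·41
Thus 41·(-58) ≡ 1 (mod 183); reducing, -58 mod 183 = 125.

125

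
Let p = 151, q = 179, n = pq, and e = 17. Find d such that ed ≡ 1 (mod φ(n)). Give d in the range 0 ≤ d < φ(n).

7853

φ(n) = (p−1)(q−1) = 150·178 = 26700.
Need d with 17·d ≡ 1 (mod 26700). Apply the extended Euclidean algorithm:
26700 = 1570·17 + 10
17 = 1·10 + 7
10 = 1·7 + 3
7 = 2·3 + 1
3 = 3·1 + 0
Back-substitute:
1 = 7 − 2·3
1 = −2·10 + 3·7
1 = 3·17 − 5·10
1 = −5·26700 + 7853·17
So 17·7853 ≡ 1 (mod 26700), hence d = 7853.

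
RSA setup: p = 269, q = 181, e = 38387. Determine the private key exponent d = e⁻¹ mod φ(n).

6683

φ(n) = (p−1)(q−1) = 268·180 = 48240.
Need d with 38387·d ≡ 1 (mod 48240). Apply the extended Euclidean algorithm:
48240 = 1×38387 + 9853
38387 = 3×9853 + 8828
9853 = 1×8828 + 1025
8828 = 8×1025 + 628
1025 = 1×628 + 397
628 = 1×397 + 231
397 = 1×231 + 166
231 = 1×166 + 65
166 = 2×65 + 36
65 = 1×36 + 29
36 = 1×29 + 7
29 = 4×7 + 1
7 = 7×1 + 0
Back-substitute:
1 = 29 − 4·7
1 = −4·36 + 5·29
1 = 5·65 − 9·36
1 = −9·166 + 23·65
1 = 23·231 − 32·166
1 = −32·397 + 55·231
1 = 55·628 − 87·397
1 = −87·1025 + 142·628
1 = 142·8828 − 1223·1025
1 = −1223·9853 + 1365·8828
1 = 1365·38387 − 5318·9853
1 = −5318·48240 + 6683·38387
So 38387·6683 ≡ 1 (mod 48240), hence d = 6683.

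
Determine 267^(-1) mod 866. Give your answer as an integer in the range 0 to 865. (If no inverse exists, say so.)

gcd(866, 267) by repeated division:
866 = 3×267 + 65
267 = 4×65 + 7
65 = 9×7 + 2
7 = 3×2 + 1
2 = 2×1 + 0
The gcd is 1. Working backward:
1 = 7 − 3·2
1 = −3·65 + 28·7
1 = 28·267 − 115·65
1 = −115·866 + 373·267
So 267·373 ≡ 1 (mod 866).

373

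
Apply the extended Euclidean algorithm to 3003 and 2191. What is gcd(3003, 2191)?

Euclidean algorithm:
3003 = 1×2191 + 812
2191 = 2×812 + 567
812 = 1×567 + 245
567 = 2×245 + 77
245 = 3×77 + 14
77 = 5×14 + 7
14 = 2×7 + 0
gcd(3003, 2191) = 7.
Express as a combination:
7 = 77 − 5·14
7 = −5·245 + 16·77
7 = 16·567 − 37·245
7 = −37·812 + 53·567
7 = 53·2191 − 143·812
7 = −143·3003 + 196·2191
So 7 = (-143)·3003 + (196)·2191.

7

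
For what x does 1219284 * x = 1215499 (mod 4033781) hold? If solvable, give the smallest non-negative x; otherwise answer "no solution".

First find gcd(1219284, 4033781):
4033781 = 3·1219284 + 375929
1219284 = 3·375929 + 91497
375929 = 4·91497 + 9941
91497 = 9·9941 + 2028
9941 = 4·2028 + 1829
2028 = 1·1829 + 199
1829 = 9·199 + 38
199 = 5·38 + 9
38 = 4·9 + 2
9 = 4·2 + 1
2 = 2·1 + 0
gcd = 1, so a unique solution mod 4033781 exists.
Back-substitute for the Bézout coefficients:
1 = 9 − 4·2
1 = −4·38 + 17·9
1 = 17·199 − 89·38
1 = −89·1829 + 818·199
1 = 818·2028 − 907·1829
1 = −907·9941 + 4446·2028
1 = 4446·91497 − 40921·9941
1 = −40921·375929 + 168130·91497
1 = 168130·1219284 − 545311·375929
1 = −545311·4033781 + 1804063·1219284
So 1219284·(1804063) ≡ 1 (mod 4033781), giving 1219284⁻¹ ≡ 1804063.
x ≡ 1219284⁻¹·1215499 ≡ 1804063·1215499 ≡ 812779 (mod 4033781).

812779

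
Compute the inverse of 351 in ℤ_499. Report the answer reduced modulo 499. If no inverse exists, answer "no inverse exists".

gcd(499, 351) by repeated division:
499 = 1·351 + 148
351 = 2·148 + 55
148 = 2·55 + 38
55 = 1·38 + 17
38 = 2·17 + 4
17 = 4·4 + 1
4 = 4·1 + 0
The gcd is 1. Working backward:
1 = 17 − 4·4
1 = −4·38 + 9·17
1 = 9·55 − 13·38
1 = −13·148 + 35·55
1 = 35·351 − 83·148
1 = −83·499 + 118·351
So 351·118 ≡ 1 (mod 499).

118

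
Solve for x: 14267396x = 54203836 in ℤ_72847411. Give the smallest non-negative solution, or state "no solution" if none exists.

no solution

gcd(14267396, 72847411):
72847411 = 5*14267396 + 1510431
14267396 = 9*1510431 + 673517
1510431 = 2*673517 + 163397
673517 = 4*163397 + 19929
163397 = 8*19929 + 3965
19929 = 5*3965 + 104
3965 = 38*104 + 13
104 = 8*13 + 0
gcd = 13, but 13 ∤ 54203836, so the congruence has no solution.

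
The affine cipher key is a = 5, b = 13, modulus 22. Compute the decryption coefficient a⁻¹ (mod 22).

9

Run Euclid on (22, 5):
22 = 4·5 + 2
5 = 2·2 + 1
2 = 2·1 + 0
gcd = 1, so the inverse exists. Back-substitute:
1 = 5 − 2·2
1 = −2·22 + 9·5
So 5·9 ≡ 1 (mod 22).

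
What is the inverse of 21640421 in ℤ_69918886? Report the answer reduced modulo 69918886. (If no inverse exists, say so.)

16506271

gcd(69918886, 21640421) by repeated division:
69918886 = 3*21640421 + 4997623
21640421 = 4*4997623 + 1649929
4997623 = 3*1649929 + 47836
1649929 = 34*47836 + 23505
47836 = 2*23505 + 826
23505 = 28*826 + 377
826 = 2*377 + 72
377 = 5*72 + 17
72 = 4*17 + 4
17 = 4*4 + 1
4 = 4*1 + 0
Since gcd(21640421, 69918886) = 1, back-substitute to write 1 as a combination:
1 = 17 − 4·4
1 = −4·72 + 17·17
1 = 17·377 − 89·72
1 = −89·826 + 195·377
1 = 195·23505 − 5549·826
1 = −5549·47836 + 11293·23505
1 = 11293·1649929 − 389511·47836
1 = −389511·4997623 + 1179826·1649929
1 = 1179826·21640421 − 5108815·4997623
1 = −5108815·69918886 + 16506271·21640421
So 21640421·16506271 ≡ 1 (mod 69918886).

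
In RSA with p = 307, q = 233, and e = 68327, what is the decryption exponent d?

33911

φ(n) = (p−1)(q−1) = 306·232 = 70992.
Need d with 68327·d ≡ 1 (mod 70992). Apply the extended Euclidean algorithm:
70992 = 1*68327 + 2665
68327 = 25*2665 + 1702
2665 = 1*1702 + 963
1702 = 1*963 + 739
963 = 1*739 + 224
739 = 3*224 + 67
224 = 3*67 + 23
67 = 2*23 + 21
23 = 1*21 + 2
21 = 10*2 + 1
2 = 2*1 + 0
Back-substitute:
1 = 21 − 10·2
1 = −10·23 + 11·21
1 = 11·67 − 32·23
1 = −32·224 + 107·67
1 = 107·739 − 353·224
1 = −353·963 + 460·739
1 = 460·1702 − 813·963
1 = −813·2665 + 1273·1702
1 = 1273·68327 − 32638·2665
1 = −32638·70992 + 33911·68327
So 68327·33911 ≡ 1 (mod 70992), hence d = 33911.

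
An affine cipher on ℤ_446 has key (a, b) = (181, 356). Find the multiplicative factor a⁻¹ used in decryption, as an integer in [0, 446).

Run Euclid on (446, 181):
446 = 2×181 + 84
181 = 2×84 + 13
84 = 6×13 + 6
13 = 2×6 + 1
6 = 6×1 + 0
gcd = 1, so the inverse exists. Back-substitute:
1 = 13 − 2·6
1 = −2·84 + 13·13
1 = 13·181 − 28·84
1 = −28·446 + 69·181
So 181·69 ≡ 1 (mod 446).

69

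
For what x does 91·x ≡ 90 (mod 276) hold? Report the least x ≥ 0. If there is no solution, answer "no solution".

186

First find gcd(91, 276):
276 = 3×91 + 3
91 = 30×3 + 1
3 = 3×1 + 0
gcd = 1, so a unique solution mod 276 exists.
Back-substitute for the Bézout coefficients:
1 = 91 − 30·3
1 = −30·276 + 91·91
So 91·(91) ≡ 1 (mod 276), giving 91⁻¹ ≡ 91.
x ≡ 91⁻¹·90 ≡ 91·90 ≡ 186 (mod 276).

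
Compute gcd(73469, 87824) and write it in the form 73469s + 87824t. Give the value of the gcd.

11

Repeated division:
87824 = 1·73469 + 14355
73469 = 5·14355 + 1694
14355 = 8·1694 + 803
1694 = 2·803 + 88
803 = 9·88 + 11
88 = 8·11 + 0
gcd(73469, 87824) = 11.
Working backward:
11 = 803 − 9·88
11 = −9·1694 + 19·803
11 = 19·14355 − 161·1694
11 = −161·73469 + 824·14355
11 = 824·87824 − 985·73469
So 11 = (824)·87824 + (-985)·73469.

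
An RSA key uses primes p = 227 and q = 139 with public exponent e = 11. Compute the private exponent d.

19847

φ(n) = (p−1)(q−1) = 226·138 = 31188.
Need d with 11·d ≡ 1 (mod 31188). Apply the extended Euclidean algorithm:
31188 = 2835*11 + 3
11 = 3*3 + 2
3 = 1*2 + 1
2 = 2*1 + 0
Back-substitute:
1 = 3 − 2
1 = −11 + 4·3
1 = 4·31188 − 11341·11
So 11·(-11341) ≡ 1 (mod 31188), hence d ≡ -11341 ≡ 19847 (mod 31188).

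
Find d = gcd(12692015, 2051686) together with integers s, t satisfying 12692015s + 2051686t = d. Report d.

Euclidean algorithm:
12692015 = 6×2051686 + 381899
2051686 = 5×381899 + 142191
381899 = 2×142191 + 97517
142191 = 1×97517 + 44674
97517 = 2×44674 + 8169
44674 = 5×8169 + 3829
8169 = 2×3829 + 511
3829 = 7×511 + 252
511 = 2×252 + 7
252 = 36×7 + 0
gcd(12692015, 2051686) = 7.
Working backward:
7 = 511 − 2·252
7 = −2·3829 + 15·511
7 = 15·8169 − 32·3829
7 = −32·44674 + 175·8169
7 = 175·97517 − 382·44674
7 = −382·142191 + 557·97517
7 = 557·381899 − 1496·142191
7 = −1496·2051686 + 8037·381899
7 = 8037·12692015 − 49718·2051686
So 7 = (8037)·12692015 + (-49718)·2051686.

7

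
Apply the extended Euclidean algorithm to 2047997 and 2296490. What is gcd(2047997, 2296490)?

7

Euclidean algorithm:
2296490 = 1·2047997 + 248493
2047997 = 8·248493 + 60053
248493 = 4·60053 + 8281
60053 = 7·8281 + 2086
8281 = 3·2086 + 2023
2086 = 1·2023 + 63
2023 = 32·63 + 7
63 = 9·7 + 0
gcd(2047997, 2296490) = 7.
Back-substituting:
7 = 2023 − 32·63
7 = −32·2086 + 33·2023
7 = 33·8281 − 131·2086
7 = −131·60053 + 950·8281
7 = 950·248493 − 3931·60053
7 = −3931·2047997 + 32398·248493
7 = 32398·2296490 − 36329·2047997
So 7 = (32398)·2296490 + (-36329)·2047997.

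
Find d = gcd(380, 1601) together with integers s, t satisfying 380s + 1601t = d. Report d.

Apply Euclid's algorithm to 1601 and 380:
1601 = 4*380 + 81
380 = 4*81 + 56
81 = 1*56 + 25
56 = 2*25 + 6
25 = 4*6 + 1
6 = 6*1 + 0
gcd(380, 1601) = 1.
Back-substituting:
1 = 25 − 4·6
1 = −4·56 + 9·25
1 = 9·81 − 13·56
1 = −13·380 + 61·81
1 = 61·1601 − 257·380
So 1 = (61)·1601 + (-257)·380.

1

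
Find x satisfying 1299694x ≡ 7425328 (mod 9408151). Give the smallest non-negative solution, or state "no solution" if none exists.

First find gcd(1299694, 9408151):
9408151 = 7*1299694 + 310293
1299694 = 4*310293 + 58522
310293 = 5*58522 + 17683
58522 = 3*17683 + 5473
17683 = 3*5473 + 1264
5473 = 4*1264 + 417
1264 = 3*417 + 13
417 = 32*13 + 1
13 = 13*1 + 0
gcd = 1, so a unique solution mod 9408151 exists.
Back-substitute for the Bézout coefficients:
1 = 417 − 32·13
1 = −32·1264 + 97·417
1 = 97·5473 − 420·1264
1 = −420·17683 + 1357·5473
1 = 1357·58522 − 4491·17683
1 = −4491·310293 + 23812·58522
1 = 23812·1299694 − 99739·310293
1 = −99739·9408151 + 721985·1299694
So 1299694·(721985) ≡ 1 (mod 9408151), giving 1299694⁻¹ ≡ 721985.
x ≡ 1299694⁻¹·7425328 ≡ 721985·7425328 ≡ 4016958 (mod 9408151).

4016958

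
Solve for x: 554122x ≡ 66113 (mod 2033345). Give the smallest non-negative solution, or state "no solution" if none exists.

First find gcd(554122, 2033345):
2033345 = 3×554122 + 370979
554122 = 1×370979 + 183143
370979 = 2×183143 + 4693
183143 = 39×4693 + 116
4693 = 40×116 + 53
116 = 2×53 + 10
53 = 5×10 + 3
10 = 3×3 + 1
3 = 3×1 + 0
gcd = 1, so a unique solution mod 2033345 exists.
Back-substitute for the Bézout coefficients:
1 = 10 − 3·3
1 = −3·53 + 16·10
1 = 16·116 − 35·53
1 = −35·4693 + 1416·116
1 = 1416·183143 − 55259·4693
1 = −55259·370979 + 111934·183143
1 = 111934·554122 − 167193·370979
1 = −167193·2033345 + 613513·554122
So 554122·(613513) ≡ 1 (mod 2033345), giving 554122⁻¹ ≡ 613513.
x ≡ 554122⁻¹·66113 ≡ 613513·66113 ≡ 18909 (mod 2033345).

18909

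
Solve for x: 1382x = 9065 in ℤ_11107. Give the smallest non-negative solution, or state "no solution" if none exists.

First find gcd(1382, 11107):
11107 = 8×1382 + 51
1382 = 27×51 + 5
51 = 10×5 + 1
5 = 5×1 + 0
gcd = 1, so a unique solution mod 11107 exists.
Back-substitute for the Bézout coefficients:
1 = 51 − 10·5
1 = −10·1382 + 271·51
1 = 271·11107 − 2178·1382
So 1382·(-2178) ≡ 1 (mod 11107), giving 1382⁻¹ ≡ 8929.
x ≡ 1382⁻¹·9065 ≡ 8929·9065 ≡ 4676 (mod 11107).

4676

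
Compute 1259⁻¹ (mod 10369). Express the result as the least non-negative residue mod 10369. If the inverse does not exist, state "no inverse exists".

Extended Euclidean algorithm:
10369 = 8·1259 + 297
1259 = 4·297 + 71
297 = 4·71 + 13
71 = 5·13 + 6
13 = 2·6 + 1
6 = 6·1 + 0
Since gcd(1259, 10369) = 1, back-substitute to write 1 as a combination:
1 = 13 − 2·6
1 = −2·71 + 11·13
1 = 11·297 − 46·71
1 = −46·1259 + 195·297
1 = 195·10369 − 1606·1259
Thus 1259·(-1606) ≡ 1 (mod 10369); reducing, -1606 mod 10369 = 8763.

8763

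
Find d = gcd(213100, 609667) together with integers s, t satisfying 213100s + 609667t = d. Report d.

1

Repeated division:
609667 = 2×213100 + 183467
213100 = 1×183467 + 29633
183467 = 6×29633 + 5669
29633 = 5×5669 + 1288
5669 = 4×1288 + 517
1288 = 2×517 + 254
517 = 2×254 + 9
254 = 28×9 + 2
9 = 4×2 + 1
2 = 2×1 + 0
gcd(213100, 609667) = 1.
Express as a combination:
1 = 9 − 4·2
1 = −4·254 + 113·9
1 = 113·517 − 230·254
1 = −230·1288 + 573·517
1 = 573·5669 − 2522·1288
1 = −2522·29633 + 13183·5669
1 = 13183·183467 − 81620·29633
1 = −81620·213100 + 94803·183467
1 = 94803·609667 − 271226·213100
So 1 = (94803)·609667 + (-271226)·213100.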